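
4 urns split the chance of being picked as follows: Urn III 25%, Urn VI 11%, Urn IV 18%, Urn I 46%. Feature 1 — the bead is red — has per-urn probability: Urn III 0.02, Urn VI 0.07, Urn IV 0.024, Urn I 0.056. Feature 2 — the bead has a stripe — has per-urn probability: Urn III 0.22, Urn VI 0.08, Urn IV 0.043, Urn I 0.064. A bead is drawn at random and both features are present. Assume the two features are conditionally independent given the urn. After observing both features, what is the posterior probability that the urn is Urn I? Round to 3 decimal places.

0.464

By Bayes' rule, posterior ∝ prior × likelihood:
  Urn III: 0.25 × 0.02 × 0.22 = 0.0011
  Urn VI: 0.11 × 0.07 × 0.08 = 0.000616
  Urn IV: 0.18 × 0.024 × 0.043 = 0.00018576
  Urn I: 0.46 × 0.056 × 0.064 = 0.00164864
Sum = 0.0035504.
P(Urn I | evidence) = 0.00164864 / 0.0035504 ≈ 0.464.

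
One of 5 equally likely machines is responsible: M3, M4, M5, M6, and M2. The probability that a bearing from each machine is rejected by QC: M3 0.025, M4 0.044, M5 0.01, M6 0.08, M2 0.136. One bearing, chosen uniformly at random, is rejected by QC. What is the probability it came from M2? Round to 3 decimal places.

With a uniform prior (1/5 each), posterior ∝ likelihood:
  M3: 0.025
  M4: 0.044
  M5: 0.01
  M6: 0.08
  M2: 0.136
Sum = 0.295.
P(M2 | evidence) = 0.136 / 0.295 ≈ 0.461.

0.461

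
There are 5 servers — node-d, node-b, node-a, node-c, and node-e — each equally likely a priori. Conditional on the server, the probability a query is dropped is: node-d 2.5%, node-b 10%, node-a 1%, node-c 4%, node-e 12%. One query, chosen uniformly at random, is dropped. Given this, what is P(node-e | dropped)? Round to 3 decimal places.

0.407

Since the prior is uniform, the posterior is proportional to the likelihood:
  node-d: 0.025
  node-b: 0.1
  node-a: 0.01
  node-c: 0.04
  node-e: 0.12
Normalizing constant = 0.295.
P(node-e | evidence) = 0.12 / 0.295 ≈ 0.407.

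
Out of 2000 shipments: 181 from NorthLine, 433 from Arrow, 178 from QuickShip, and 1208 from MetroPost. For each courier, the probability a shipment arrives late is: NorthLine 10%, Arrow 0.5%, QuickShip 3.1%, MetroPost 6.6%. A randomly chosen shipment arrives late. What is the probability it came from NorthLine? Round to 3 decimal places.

0.172

By Bayes' rule, posterior ∝ prior × likelihood:
  NorthLine: 0.0905 × 0.1 = 0.00905
  Arrow: 0.2165 × 0.005 = 0.0010825
  QuickShip: 0.089 × 0.031 = 0.002759
  MetroPost: 0.604 × 0.066 = 0.039864
Sum = 0.0527555.
P(NorthLine | evidence) = 0.00905 / 0.0527555 ≈ 0.172.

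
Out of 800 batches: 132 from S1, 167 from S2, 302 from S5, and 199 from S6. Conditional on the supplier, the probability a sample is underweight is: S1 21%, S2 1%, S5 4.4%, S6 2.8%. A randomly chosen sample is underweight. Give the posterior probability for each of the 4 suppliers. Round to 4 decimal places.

S1 0.5745, S2 0.0346, S5 0.2754, S6 0.1155

Prior × likelihood for each hypothesis:
  S1: 0.165 × 0.21 = 0.03465
  S2: 0.20875 × 0.01 = 0.0020875
  S5: 0.3775 × 0.044 = 0.01661
  S6: 0.24875 × 0.028 = 0.006965
Sum = 0.0603125.
P(S1 | underweight) = 0.03465/0.0603125 ≈ 0.5745
P(S2 | underweight) = 0.0020875/0.0603125 ≈ 0.0346
P(S5 | underweight) = 0.01661/0.0603125 ≈ 0.2754
P(S6 | underweight) = 0.006965/0.0603125 ≈ 0.1155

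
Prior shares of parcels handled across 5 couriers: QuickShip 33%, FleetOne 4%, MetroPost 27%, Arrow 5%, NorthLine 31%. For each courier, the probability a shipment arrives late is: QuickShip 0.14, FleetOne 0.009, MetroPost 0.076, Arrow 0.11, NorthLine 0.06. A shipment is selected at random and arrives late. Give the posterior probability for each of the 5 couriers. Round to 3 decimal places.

Unnormalized posteriors (prior × likelihood):
  QuickShip: 0.33 × 0.14 = 0.0462
  FleetOne: 0.04 × 0.009 = 0.00036
  MetroPost: 0.27 × 0.076 = 0.02052
  Arrow: 0.05 × 0.11 = 0.0055
  NorthLine: 0.31 × 0.06 = 0.0186
Total = 0.09118.
P(QuickShip | late) = 0.0462/0.09118 ≈ 0.507
P(FleetOne | late) = 0.00036/0.09118 ≈ 0.004
P(MetroPost | late) = 0.02052/0.09118 ≈ 0.225
P(Arrow | late) = 0.0055/0.09118 ≈ 0.060
P(NorthLine | late) = 0.0186/0.09118 ≈ 0.204

QuickShip 0.507, FleetOne 0.004, MetroPost 0.225, Arrow 0.060, NorthLine 0.204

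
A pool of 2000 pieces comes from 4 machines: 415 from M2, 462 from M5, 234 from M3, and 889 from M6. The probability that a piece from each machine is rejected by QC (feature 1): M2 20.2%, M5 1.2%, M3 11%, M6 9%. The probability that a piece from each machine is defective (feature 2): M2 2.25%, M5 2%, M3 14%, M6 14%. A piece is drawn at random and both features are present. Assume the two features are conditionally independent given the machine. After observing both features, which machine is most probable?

M6

Prior × likelihood for each hypothesis:
  M2: 0.2075 × 0.202 × 0.0225 = 0.0009430875
  M5: 0.231 × 0.012 × 0.02 = 0.00005544
  M3: 0.117 × 0.11 × 0.14 = 0.0018018
  M6: 0.4445 × 0.09 × 0.14 = 0.0056007
Sum = 0.0084010275.
Largest term belongs to M6, so M6 is most probable.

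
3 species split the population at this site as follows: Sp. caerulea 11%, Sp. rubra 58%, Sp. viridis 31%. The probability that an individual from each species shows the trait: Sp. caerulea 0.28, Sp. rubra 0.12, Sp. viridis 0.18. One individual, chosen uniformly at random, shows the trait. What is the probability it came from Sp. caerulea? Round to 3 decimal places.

0.197

Prior × likelihood for each hypothesis:
  Sp. caerulea: 0.11 × 0.28 = 0.0308
  Sp. rubra: 0.58 × 0.12 = 0.0696
  Sp. viridis: 0.31 × 0.18 = 0.0558
Normalizing constant = 0.1562.
P(Sp. caerulea | evidence) = 0.0308 / 0.1562 ≈ 0.197.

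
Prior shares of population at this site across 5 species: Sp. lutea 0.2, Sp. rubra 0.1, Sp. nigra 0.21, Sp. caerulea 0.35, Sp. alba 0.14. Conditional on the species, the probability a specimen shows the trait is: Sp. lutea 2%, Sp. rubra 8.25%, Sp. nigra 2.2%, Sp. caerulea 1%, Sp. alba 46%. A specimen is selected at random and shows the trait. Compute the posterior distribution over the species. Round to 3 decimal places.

Prior × likelihood for each hypothesis:
  Sp. lutea: 0.2 × 0.02 = 0.004
  Sp. rubra: 0.1 × 0.0825 = 0.00825
  Sp. nigra: 0.21 × 0.022 = 0.00462
  Sp. caerulea: 0.35 × 0.01 = 0.0035
  Sp. alba: 0.14 × 0.46 = 0.0644
Sum = 0.08477.
P(Sp. lutea | trait) = 0.004/0.08477 ≈ 0.047
P(Sp. rubra | trait) = 0.00825/0.08477 ≈ 0.097
P(Sp. nigra | trait) = 0.00462/0.08477 ≈ 0.055
P(Sp. caerulea | trait) = 0.0035/0.08477 ≈ 0.041
P(Sp. alba | trait) = 0.0644/0.08477 ≈ 0.760

Sp. lutea 0.047, Sp. rubra 0.097, Sp. nigra 0.055, Sp. caerulea 0.041, Sp. alba 0.760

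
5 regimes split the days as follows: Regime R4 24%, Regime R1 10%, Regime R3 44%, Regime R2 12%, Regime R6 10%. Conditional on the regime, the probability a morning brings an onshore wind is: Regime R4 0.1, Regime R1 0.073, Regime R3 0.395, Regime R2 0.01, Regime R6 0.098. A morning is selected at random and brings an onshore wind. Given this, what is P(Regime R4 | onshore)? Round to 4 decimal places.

By Bayes' rule, posterior ∝ prior × likelihood:
  Regime R4: 0.24 × 0.1 = 0.024
  Regime R1: 0.1 × 0.073 = 0.0073
  Regime R3: 0.44 × 0.395 = 0.1738
  Regime R2: 0.12 × 0.01 = 0.0012
  Regime R6: 0.1 × 0.098 = 0.0098
Normalizing constant = 0.2161.
P(Regime R4 | evidence) = 0.024 / 0.2161 ≈ 0.1111.

0.1111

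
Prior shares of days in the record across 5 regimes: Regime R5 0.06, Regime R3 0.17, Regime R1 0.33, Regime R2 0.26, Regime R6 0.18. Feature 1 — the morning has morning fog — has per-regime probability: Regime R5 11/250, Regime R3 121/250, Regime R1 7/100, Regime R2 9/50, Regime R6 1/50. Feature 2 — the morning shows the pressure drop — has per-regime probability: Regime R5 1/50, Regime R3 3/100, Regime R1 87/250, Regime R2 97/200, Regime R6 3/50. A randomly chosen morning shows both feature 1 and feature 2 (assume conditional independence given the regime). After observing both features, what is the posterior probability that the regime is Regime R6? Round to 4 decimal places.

Compute prior × likelihood for every hypothesis:
  Regime R5: 0.06 × 0.044 × 0.02 = 0.0000528
  Regime R3: 0.17 × 0.484 × 0.03 = 0.0024684
  Regime R1: 0.33 × 0.07 × 0.348 = 0.0080388
  Regime R2: 0.26 × 0.18 × 0.485 = 0.022698
  Regime R6: 0.18 × 0.02 × 0.06 = 0.000216
Normalizing constant = 0.033474.
P(Regime R6 | evidence) = 0.000216 / 0.033474 ≈ 0.0065.

0.0065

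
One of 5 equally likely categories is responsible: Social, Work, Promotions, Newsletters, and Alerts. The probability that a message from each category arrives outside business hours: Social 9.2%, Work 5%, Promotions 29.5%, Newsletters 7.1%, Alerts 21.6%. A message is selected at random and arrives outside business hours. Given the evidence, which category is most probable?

Since the prior is uniform, the posterior is proportional to the likelihood:
  Social: 0.092
  Work: 0.05
  Promotions: 0.295
  Newsletters: 0.071
  Alerts: 0.216
Total = 0.724.
Largest term belongs to Promotions, so Promotions is most probable.

Promotions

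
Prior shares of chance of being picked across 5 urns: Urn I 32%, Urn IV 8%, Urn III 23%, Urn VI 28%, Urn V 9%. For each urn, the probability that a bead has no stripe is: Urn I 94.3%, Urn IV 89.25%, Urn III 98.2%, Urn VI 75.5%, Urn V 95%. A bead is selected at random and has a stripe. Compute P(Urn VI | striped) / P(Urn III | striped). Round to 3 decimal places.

16.570

Taking complements, P(striped | each) = Urn I 0.057, Urn IV 0.1075, Urn III 0.018, Urn VI 0.245, Urn V 0.05.
Compute prior × likelihood for every hypothesis:
  Urn I: 0.32 × 0.057 = 0.01824
  Urn IV: 0.08 × 0.1075 = 0.0086
  Urn III: 0.23 × 0.018 = 0.00414
  Urn VI: 0.28 × 0.245 = 0.0686
  Urn V: 0.09 × 0.05 = 0.0045
Normalizing constant = 0.10408.
The ratio is 0.0686 / 0.00414 (the normalizer cancels) = 16.570.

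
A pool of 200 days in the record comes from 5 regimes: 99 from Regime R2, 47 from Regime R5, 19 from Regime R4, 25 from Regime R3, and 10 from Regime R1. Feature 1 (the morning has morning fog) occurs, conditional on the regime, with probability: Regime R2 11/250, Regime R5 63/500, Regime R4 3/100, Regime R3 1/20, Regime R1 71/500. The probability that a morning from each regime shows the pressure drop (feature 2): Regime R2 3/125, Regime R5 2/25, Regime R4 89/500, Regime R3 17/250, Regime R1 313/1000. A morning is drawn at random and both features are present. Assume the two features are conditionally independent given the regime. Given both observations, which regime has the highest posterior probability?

Prior × likelihood for each hypothesis:
  Regime R2: 0.495 × 0.044 × 0.024 = 0.00052272
  Regime R5: 0.235 × 0.126 × 0.08 = 0.0023688
  Regime R4: 0.095 × 0.03 × 0.178 = 0.0005073
  Regime R3: 0.125 × 0.05 × 0.068 = 0.000425
  Regime R1: 0.05 × 0.142 × 0.313 = 0.0022223
Normalizing constant = 0.00604612.
Largest term belongs to Regime R5, so Regime R5 is most probable.

Regime R5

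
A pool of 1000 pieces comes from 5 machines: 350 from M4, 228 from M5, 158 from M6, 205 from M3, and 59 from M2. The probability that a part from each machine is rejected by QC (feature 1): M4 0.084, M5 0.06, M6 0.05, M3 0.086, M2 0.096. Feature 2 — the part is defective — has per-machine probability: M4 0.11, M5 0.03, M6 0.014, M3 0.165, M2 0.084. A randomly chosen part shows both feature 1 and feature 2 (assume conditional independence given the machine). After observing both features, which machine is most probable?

M4

Prior × likelihood for each hypothesis:
  M4: 0.35 × 0.084 × 0.11 = 0.003234
  M5: 0.228 × 0.06 × 0.03 = 0.0004104
  M6: 0.158 × 0.05 × 0.014 = 0.0001106
  M3: 0.205 × 0.086 × 0.165 = 0.00290895
  M2: 0.059 × 0.096 × 0.084 = 0.000475776
Total = 0.007139726.
Largest term belongs to M4, so M4 is most probable.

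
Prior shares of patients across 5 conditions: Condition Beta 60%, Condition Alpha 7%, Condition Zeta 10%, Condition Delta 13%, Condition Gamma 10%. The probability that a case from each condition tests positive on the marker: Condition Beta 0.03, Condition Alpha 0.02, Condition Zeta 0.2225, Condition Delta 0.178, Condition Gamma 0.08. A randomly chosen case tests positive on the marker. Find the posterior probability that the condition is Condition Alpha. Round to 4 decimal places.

Unnormalized posteriors (prior × likelihood):
  Condition Beta: 0.6 × 0.03 = 0.018
  Condition Alpha: 0.07 × 0.02 = 0.0014
  Condition Zeta: 0.1 × 0.2225 = 0.02225
  Condition Delta: 0.13 × 0.178 = 0.02314
  Condition Gamma: 0.1 × 0.08 = 0.008
Normalizing constant = 0.07279.
P(Condition Alpha | evidence) = 0.0014 / 0.07279 ≈ 0.0192.

0.0192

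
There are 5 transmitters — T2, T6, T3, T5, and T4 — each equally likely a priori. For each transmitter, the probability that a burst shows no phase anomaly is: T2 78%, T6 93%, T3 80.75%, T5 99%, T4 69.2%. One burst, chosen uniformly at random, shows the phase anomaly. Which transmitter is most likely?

T4

Taking complements, P(anomaly | each) = T2 0.22, T6 0.07, T3 0.1925, T5 0.01, T4 0.308.
With a uniform prior (1/5 each), posterior ∝ likelihood:
  T2: 0.22
  T6: 0.07
  T3: 0.1925
  T5: 0.01
  T4: 0.308
Normalizing constant = 0.8005.
Largest term belongs to T4, so T4 is most probable.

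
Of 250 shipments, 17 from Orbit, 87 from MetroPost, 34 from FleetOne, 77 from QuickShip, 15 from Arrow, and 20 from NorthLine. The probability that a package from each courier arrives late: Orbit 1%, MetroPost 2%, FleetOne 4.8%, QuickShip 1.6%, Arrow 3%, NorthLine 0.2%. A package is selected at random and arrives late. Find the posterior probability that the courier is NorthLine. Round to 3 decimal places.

Unnormalized posteriors (prior × likelihood):
  Orbit: 0.068 × 0.01 = 0.00068
  MetroPost: 0.348 × 0.02 = 0.00696
  FleetOne: 0.136 × 0.048 = 0.006528
  QuickShip: 0.308 × 0.016 = 0.004928
  Arrow: 0.06 × 0.03 = 0.0018
  NorthLine: 0.08 × 0.002 = 0.00016
Normalizing constant = 0.021056.
P(NorthLine | evidence) = 0.00016 / 0.021056 ≈ 0.008.

0.008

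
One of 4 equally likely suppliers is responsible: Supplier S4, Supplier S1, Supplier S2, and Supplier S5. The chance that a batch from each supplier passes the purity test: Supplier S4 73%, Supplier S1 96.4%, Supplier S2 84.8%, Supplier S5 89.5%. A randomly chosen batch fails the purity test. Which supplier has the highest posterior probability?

Taking complements, P(off-spec | each) = Supplier S4 0.27, Supplier S1 0.036, Supplier S2 0.152, Supplier S5 0.105.
With a uniform prior (1/4 each), posterior ∝ likelihood:
  Supplier S4: 0.27
  Supplier S1: 0.036
  Supplier S2: 0.152
  Supplier S5: 0.105
Sum = 0.563.
Largest term belongs to Supplier S4, so Supplier S4 is most probable.

Supplier S4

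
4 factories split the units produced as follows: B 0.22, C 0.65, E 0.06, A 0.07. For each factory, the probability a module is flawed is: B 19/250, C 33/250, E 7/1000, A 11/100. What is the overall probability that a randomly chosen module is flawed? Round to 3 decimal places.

0.111

By Bayes' rule, posterior ∝ prior × likelihood:
  B: 0.22 × 0.076 = 0.01672
  C: 0.65 × 0.132 = 0.0858
  E: 0.06 × 0.007 = 0.00042
  A: 0.07 × 0.11 = 0.0077
P(flawed) = 0.01672 + 0.0858 + 0.00042 + 0.0077 = 0.11064 → 0.111.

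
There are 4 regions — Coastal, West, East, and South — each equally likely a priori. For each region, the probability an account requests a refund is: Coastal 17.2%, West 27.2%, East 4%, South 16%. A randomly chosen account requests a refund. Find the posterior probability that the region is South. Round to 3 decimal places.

0.248

Since the prior is uniform, the posterior is proportional to the likelihood:
  Coastal: 0.172
  West: 0.272
  East: 0.04
  South: 0.16
Sum = 0.644.
P(South | evidence) = 0.16 / 0.644 ≈ 0.248.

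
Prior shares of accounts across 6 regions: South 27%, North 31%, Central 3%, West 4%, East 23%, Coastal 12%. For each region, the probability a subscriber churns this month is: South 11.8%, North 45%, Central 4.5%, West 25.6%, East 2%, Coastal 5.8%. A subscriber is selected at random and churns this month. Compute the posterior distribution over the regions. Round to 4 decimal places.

Compute prior × likelihood for every hypothesis:
  South: 0.27 × 0.118 = 0.03186
  North: 0.31 × 0.45 = 0.1395
  Central: 0.03 × 0.045 = 0.00135
  West: 0.04 × 0.256 = 0.01024
  East: 0.23 × 0.02 = 0.0046
  Coastal: 0.12 × 0.058 = 0.00696
Total = 0.19451.
P(South | churn) = 0.03186/0.19451 ≈ 0.1638
P(North | churn) = 0.1395/0.19451 ≈ 0.7172
P(Central | churn) = 0.00135/0.19451 ≈ 0.0069
P(West | churn) = 0.01024/0.19451 ≈ 0.0526
P(East | churn) = 0.0046/0.19451 ≈ 0.0236
P(Coastal | churn) = 0.00696/0.19451 ≈ 0.0358

South 0.1638, North 0.7172, Central 0.0069, West 0.0526, East 0.0236, Coastal 0.0358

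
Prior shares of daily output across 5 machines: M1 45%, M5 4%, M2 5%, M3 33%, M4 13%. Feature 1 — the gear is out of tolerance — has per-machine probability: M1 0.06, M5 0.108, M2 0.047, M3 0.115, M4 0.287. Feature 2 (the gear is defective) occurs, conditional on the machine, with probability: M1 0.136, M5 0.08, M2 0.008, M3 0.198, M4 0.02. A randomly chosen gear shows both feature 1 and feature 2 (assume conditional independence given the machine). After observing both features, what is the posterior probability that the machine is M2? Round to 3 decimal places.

0.002

Unnormalized posteriors (prior × likelihood):
  M1: 0.45 × 0.06 × 0.136 = 0.003672
  M5: 0.04 × 0.108 × 0.08 = 0.0003456
  M2: 0.05 × 0.047 × 0.008 = 0.0000188
  M3: 0.33 × 0.115 × 0.198 = 0.0075141
  M4: 0.13 × 0.287 × 0.02 = 0.0007462
Sum = 0.0122967.
P(M2 | evidence) = 0.0000188 / 0.0122967 ≈ 0.002.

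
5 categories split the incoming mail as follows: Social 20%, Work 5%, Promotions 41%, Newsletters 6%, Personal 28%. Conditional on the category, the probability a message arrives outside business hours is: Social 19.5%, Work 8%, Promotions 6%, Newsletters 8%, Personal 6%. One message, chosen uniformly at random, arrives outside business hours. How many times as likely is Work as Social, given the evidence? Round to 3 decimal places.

0.103

Prior × likelihood for each hypothesis:
  Social: 0.2 × 0.195 = 0.039
  Work: 0.05 × 0.08 = 0.004
  Promotions: 0.41 × 0.06 = 0.0246
  Newsletters: 0.06 × 0.08 = 0.0048
  Personal: 0.28 × 0.06 = 0.0168
Sum = 0.0892.
The ratio is 0.004 / 0.039 (the normalizer cancels) = 0.103.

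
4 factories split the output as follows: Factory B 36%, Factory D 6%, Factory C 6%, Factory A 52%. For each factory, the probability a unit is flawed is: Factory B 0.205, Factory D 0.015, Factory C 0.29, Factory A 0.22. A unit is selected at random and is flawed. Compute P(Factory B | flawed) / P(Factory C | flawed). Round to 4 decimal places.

4.2414

Prior × likelihood for each hypothesis:
  Factory B: 0.36 × 0.205 = 0.0738
  Factory D: 0.06 × 0.015 = 0.0009
  Factory C: 0.06 × 0.29 = 0.0174
  Factory A: 0.52 × 0.22 = 0.1144
Normalizing constant = 0.2065.
The ratio is 0.0738 / 0.0174 (the normalizer cancels) = 4.2414.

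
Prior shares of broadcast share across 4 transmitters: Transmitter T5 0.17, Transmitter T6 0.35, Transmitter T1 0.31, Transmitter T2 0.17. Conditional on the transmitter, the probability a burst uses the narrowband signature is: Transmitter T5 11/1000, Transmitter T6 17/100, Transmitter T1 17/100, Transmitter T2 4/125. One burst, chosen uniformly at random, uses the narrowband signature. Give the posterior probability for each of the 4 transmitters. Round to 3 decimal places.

Transmitter T5 0.016, Transmitter T6 0.498, Transmitter T1 0.441, Transmitter T2 0.046

Unnormalized posteriors (prior × likelihood):
  Transmitter T5: 0.17 × 0.011 = 0.00187
  Transmitter T6: 0.35 × 0.17 = 0.0595
  Transmitter T1: 0.31 × 0.17 = 0.0527
  Transmitter T2: 0.17 × 0.032 = 0.00544
Normalizing constant = 0.11951.
P(Transmitter T5 | narrowband) = 0.00187/0.11951 ≈ 0.016
P(Transmitter T6 | narrowband) = 0.0595/0.11951 ≈ 0.498
P(Transmitter T1 | narrowband) = 0.0527/0.11951 ≈ 0.441
P(Transmitter T2 | narrowband) = 0.00544/0.11951 ≈ 0.046
(Check: 0.016+0.498+0.441+0.046 = 1.001.)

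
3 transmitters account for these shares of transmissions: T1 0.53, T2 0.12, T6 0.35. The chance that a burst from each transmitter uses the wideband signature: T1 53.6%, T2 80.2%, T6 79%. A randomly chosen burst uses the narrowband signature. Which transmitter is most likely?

T1

Taking complements, P(narrowband | each) = T1 0.464, T2 0.198, T6 0.21.
Compute prior × likelihood for every hypothesis:
  T1: 0.53 × 0.464 = 0.24592
  T2: 0.12 × 0.198 = 0.02376
  T6: 0.35 × 0.21 = 0.0735
Total = 0.34318.
Largest term belongs to T1, so T1 is most probable.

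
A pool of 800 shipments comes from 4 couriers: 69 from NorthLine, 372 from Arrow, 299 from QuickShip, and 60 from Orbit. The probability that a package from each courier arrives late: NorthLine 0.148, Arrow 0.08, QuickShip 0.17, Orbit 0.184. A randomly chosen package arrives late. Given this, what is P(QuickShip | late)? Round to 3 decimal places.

Unnormalized posteriors (prior × likelihood):
  NorthLine: 0.08625 × 0.148 = 0.012765
  Arrow: 0.465 × 0.08 = 0.0372
  QuickShip: 0.37375 × 0.17 = 0.0635375
  Orbit: 0.075 × 0.184 = 0.0138
Normalizing constant = 0.1273025.
P(QuickShip | evidence) = 0.0635375 / 0.1273025 ≈ 0.499.

0.499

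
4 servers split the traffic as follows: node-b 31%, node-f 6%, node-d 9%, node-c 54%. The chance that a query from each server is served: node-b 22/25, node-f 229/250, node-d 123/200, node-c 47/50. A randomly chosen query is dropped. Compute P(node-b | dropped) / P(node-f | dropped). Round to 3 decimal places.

Taking complements, P(dropped | each) = node-b 0.12, node-f 0.084, node-d 0.385, node-c 0.06.
Prior × likelihood for each hypothesis:
  node-b: 0.31 × 0.12 = 0.0372
  node-f: 0.06 × 0.084 = 0.00504
  node-d: 0.09 × 0.385 = 0.03465
  node-c: 0.54 × 0.06 = 0.0324
Total = 0.10929.
The ratio is 0.0372 / 0.00504 (the normalizer cancels) = 7.381.

7.381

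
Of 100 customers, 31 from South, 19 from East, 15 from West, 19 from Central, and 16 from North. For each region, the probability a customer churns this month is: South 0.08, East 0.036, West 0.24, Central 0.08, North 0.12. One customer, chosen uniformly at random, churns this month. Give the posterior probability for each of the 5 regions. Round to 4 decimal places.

South 0.2430, East 0.0670, West 0.3528, Central 0.1490, North 0.1882

Unnormalized posteriors (prior × likelihood):
  South: 0.31 × 0.08 = 0.0248
  East: 0.19 × 0.036 = 0.00684
  West: 0.15 × 0.24 = 0.036
  Central: 0.19 × 0.08 = 0.0152
  North: 0.16 × 0.12 = 0.0192
Sum = 0.10204.
P(South | churn) = 0.0248/0.10204 ≈ 0.2430
P(East | churn) = 0.00684/0.10204 ≈ 0.0670
P(West | churn) = 0.036/0.10204 ≈ 0.3528
P(Central | churn) = 0.0152/0.10204 ≈ 0.1490
P(North | churn) = 0.0192/0.10204 ≈ 0.1882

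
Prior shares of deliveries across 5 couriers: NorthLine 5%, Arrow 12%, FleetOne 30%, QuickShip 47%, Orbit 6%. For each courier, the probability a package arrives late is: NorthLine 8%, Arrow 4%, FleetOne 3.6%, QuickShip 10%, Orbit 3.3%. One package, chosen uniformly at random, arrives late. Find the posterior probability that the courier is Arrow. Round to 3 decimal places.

0.070

By Bayes' rule, posterior ∝ prior × likelihood:
  NorthLine: 0.05 × 0.08 = 0.004
  Arrow: 0.12 × 0.04 = 0.0048
  FleetOne: 0.3 × 0.036 = 0.0108
  QuickShip: 0.47 × 0.1 = 0.047
  Orbit: 0.06 × 0.033 = 0.00198
Sum = 0.06858.
P(Arrow | evidence) = 0.0048 / 0.06858 ≈ 0.070.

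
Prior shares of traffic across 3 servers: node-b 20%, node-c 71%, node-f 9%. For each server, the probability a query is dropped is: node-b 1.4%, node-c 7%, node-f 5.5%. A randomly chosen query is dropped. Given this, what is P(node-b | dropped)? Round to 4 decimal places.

By Bayes' rule, posterior ∝ prior × likelihood:
  node-b: 0.2 × 0.014 = 0.0028
  node-c: 0.71 × 0.07 = 0.0497
  node-f: 0.09 × 0.055 = 0.00495
Total = 0.05745.
P(node-b | evidence) = 0.0028 / 0.05745 ≈ 0.0487.

0.0487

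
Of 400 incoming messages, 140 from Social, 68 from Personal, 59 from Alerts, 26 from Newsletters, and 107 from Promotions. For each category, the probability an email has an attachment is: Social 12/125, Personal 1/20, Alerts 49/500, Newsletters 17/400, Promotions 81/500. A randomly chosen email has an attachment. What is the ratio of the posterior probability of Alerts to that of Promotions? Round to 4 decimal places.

0.3336

Compute prior × likelihood for every hypothesis:
  Social: 0.35 × 0.096 = 0.0336
  Personal: 0.17 × 0.05 = 0.0085
  Alerts: 0.1475 × 0.098 = 0.014455
  Newsletters: 0.065 × 0.0425 = 0.0027625
  Promotions: 0.2675 × 0.162 = 0.043335
Normalizing constant = 0.1026525.
The ratio is 0.014455 / 0.043335 (the normalizer cancels) = 0.3336.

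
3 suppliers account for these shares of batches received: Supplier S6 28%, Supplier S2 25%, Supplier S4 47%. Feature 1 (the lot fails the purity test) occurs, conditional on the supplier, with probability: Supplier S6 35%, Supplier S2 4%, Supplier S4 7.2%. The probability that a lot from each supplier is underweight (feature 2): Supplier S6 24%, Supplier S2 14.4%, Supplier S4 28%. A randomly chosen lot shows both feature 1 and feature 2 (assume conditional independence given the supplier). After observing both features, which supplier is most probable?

Prior × likelihood for each hypothesis:
  Supplier S6: 0.28 × 0.35 × 0.24 = 0.02352
  Supplier S2: 0.25 × 0.04 × 0.144 = 0.00144
  Supplier S4: 0.47 × 0.072 × 0.28 = 0.0094752
Sum = 0.0344352.
Largest term belongs to Supplier S6, so Supplier S6 is most probable.

Supplier S6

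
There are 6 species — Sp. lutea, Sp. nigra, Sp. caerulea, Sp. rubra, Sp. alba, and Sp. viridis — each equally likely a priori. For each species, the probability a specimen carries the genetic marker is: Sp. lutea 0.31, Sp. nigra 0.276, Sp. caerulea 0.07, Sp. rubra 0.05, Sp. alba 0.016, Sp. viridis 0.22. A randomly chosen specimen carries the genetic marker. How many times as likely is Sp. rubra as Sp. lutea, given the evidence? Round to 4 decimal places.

0.1613

Since the prior is uniform, the posterior is proportional to the likelihood:
  Sp. lutea: 0.31
  Sp. nigra: 0.276
  Sp. caerulea: 0.07
  Sp. rubra: 0.05
  Sp. alba: 0.016
  Sp. viridis: 0.22
Total = 0.942.
The ratio is 0.05 / 0.31 (the normalizer cancels) = 0.1613.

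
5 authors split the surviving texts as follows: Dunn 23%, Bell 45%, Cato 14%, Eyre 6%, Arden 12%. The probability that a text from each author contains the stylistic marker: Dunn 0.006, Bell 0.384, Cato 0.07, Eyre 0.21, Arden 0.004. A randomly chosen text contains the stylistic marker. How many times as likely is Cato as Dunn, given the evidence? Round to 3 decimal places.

By Bayes' rule, posterior ∝ prior × likelihood:
  Dunn: 0.23 × 0.006 = 0.00138
  Bell: 0.45 × 0.384 = 0.1728
  Cato: 0.14 × 0.07 = 0.0098
  Eyre: 0.06 × 0.21 = 0.0126
  Arden: 0.12 × 0.004 = 0.00048
Sum = 0.19706.
The ratio is 0.0098 / 0.00138 (the normalizer cancels) = 7.101.

7.101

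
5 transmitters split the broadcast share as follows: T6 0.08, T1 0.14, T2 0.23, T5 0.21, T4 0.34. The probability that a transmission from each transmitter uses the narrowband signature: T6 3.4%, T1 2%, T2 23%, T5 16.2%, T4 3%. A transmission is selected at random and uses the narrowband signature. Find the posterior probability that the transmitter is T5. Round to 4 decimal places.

Prior × likelihood for each hypothesis:
  T6: 0.08 × 0.034 = 0.00272
  T1: 0.14 × 0.02 = 0.0028
  T2: 0.23 × 0.23 = 0.0529
  T5: 0.21 × 0.162 = 0.03402
  T4: 0.34 × 0.03 = 0.0102
Total = 0.10264.
P(T5 | evidence) = 0.03402 / 0.10264 ≈ 0.3314.

0.3314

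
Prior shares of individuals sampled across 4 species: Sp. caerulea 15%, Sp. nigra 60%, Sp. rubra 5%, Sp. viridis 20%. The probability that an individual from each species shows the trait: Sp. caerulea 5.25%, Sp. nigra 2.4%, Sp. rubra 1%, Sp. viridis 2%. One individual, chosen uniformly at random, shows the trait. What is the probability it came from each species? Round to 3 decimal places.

Prior × likelihood for each hypothesis:
  Sp. caerulea: 0.15 × 0.0525 = 0.007875
  Sp. nigra: 0.6 × 0.024 = 0.0144
  Sp. rubra: 0.05 × 0.01 = 0.0005
  Sp. viridis: 0.2 × 0.02 = 0.004
Sum = 0.026775.
P(Sp. caerulea | trait) = 0.007875/0.026775 ≈ 0.294
P(Sp. nigra | trait) = 0.0144/0.026775 ≈ 0.538
P(Sp. rubra | trait) = 0.0005/0.026775 ≈ 0.019
P(Sp. viridis | trait) = 0.004/0.026775 ≈ 0.149
(Check: 0.294+0.538+0.019+0.149 = 1.000.)

Sp. caerulea 0.294, Sp. nigra 0.538, Sp. rubra 0.019, Sp. viridis 0.149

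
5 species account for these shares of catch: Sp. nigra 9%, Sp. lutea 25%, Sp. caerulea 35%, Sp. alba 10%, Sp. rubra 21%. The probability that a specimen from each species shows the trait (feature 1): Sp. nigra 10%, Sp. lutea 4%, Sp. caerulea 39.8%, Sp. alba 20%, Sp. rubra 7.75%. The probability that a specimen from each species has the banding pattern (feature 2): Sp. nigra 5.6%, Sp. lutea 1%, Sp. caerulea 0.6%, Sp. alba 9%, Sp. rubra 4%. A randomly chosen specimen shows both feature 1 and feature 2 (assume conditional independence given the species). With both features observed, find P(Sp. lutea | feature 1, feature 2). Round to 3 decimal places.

0.026

Prior × likelihood for each hypothesis:
  Sp. nigra: 0.09 × 0.1 × 0.056 = 0.000504
  Sp. lutea: 0.25 × 0.04 × 0.01 = 0.0001
  Sp. caerulea: 0.35 × 0.398 × 0.006 = 0.0008358
  Sp. alba: 0.1 × 0.2 × 0.09 = 0.0018
  Sp. rubra: 0.21 × 0.0775 × 0.04 = 0.000651
Sum = 0.0038908.
P(Sp. lutea | evidence) = 0.0001 / 0.0038908 ≈ 0.026.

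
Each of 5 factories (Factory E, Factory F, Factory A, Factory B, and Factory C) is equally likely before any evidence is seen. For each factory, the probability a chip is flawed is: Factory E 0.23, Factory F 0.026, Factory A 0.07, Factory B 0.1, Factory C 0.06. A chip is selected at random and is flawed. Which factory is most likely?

Factory E

With a uniform prior (1/5 each), posterior ∝ likelihood:
  Factory E: 0.23
  Factory F: 0.026
  Factory A: 0.07
  Factory B: 0.1
  Factory C: 0.06
Sum = 0.486.
Largest term belongs to Factory E, so Factory E is most probable.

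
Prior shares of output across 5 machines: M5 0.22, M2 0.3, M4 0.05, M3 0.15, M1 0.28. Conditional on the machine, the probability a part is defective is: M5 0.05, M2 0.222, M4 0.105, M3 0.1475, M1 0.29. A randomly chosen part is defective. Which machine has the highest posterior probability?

Unnormalized posteriors (prior × likelihood):
  M5: 0.22 × 0.05 = 0.011
  M2: 0.3 × 0.222 = 0.0666
  M4: 0.05 × 0.105 = 0.00525
  M3: 0.15 × 0.1475 = 0.022125
  M1: 0.28 × 0.29 = 0.0812
Sum = 0.186175.
Largest term belongs to M1, so M1 is most probable.

M1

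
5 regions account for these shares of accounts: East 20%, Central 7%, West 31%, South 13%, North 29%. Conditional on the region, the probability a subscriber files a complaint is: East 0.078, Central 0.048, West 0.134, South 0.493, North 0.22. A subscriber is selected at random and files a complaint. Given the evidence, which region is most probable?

Compute prior × likelihood for every hypothesis:
  East: 0.2 × 0.078 = 0.0156
  Central: 0.07 × 0.048 = 0.00336
  West: 0.31 × 0.134 = 0.04154
  South: 0.13 × 0.493 = 0.06409
  North: 0.29 × 0.22 = 0.0638
Total = 0.18839.
Largest term belongs to South, so South is most probable.

South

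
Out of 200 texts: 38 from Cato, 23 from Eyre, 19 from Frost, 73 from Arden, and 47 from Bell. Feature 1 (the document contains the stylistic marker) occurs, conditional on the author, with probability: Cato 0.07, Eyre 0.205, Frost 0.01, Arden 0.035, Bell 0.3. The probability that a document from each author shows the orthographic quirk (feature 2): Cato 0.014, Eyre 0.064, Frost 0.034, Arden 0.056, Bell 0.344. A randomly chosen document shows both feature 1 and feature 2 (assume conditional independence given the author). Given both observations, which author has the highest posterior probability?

Bell

By Bayes' rule, posterior ∝ prior × likelihood:
  Cato: 0.19 × 0.07 × 0.014 = 0.0001862
  Eyre: 0.115 × 0.205 × 0.064 = 0.0015088
  Frost: 0.095 × 0.01 × 0.034 = 0.0000323
  Arden: 0.365 × 0.035 × 0.056 = 0.0007154
  Bell: 0.235 × 0.3 × 0.344 = 0.024252
Total = 0.0266947.
Largest term belongs to Bell, so Bell is most probable.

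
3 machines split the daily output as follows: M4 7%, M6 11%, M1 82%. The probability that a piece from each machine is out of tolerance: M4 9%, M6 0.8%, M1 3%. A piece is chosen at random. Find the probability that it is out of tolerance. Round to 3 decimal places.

Unnormalized posteriors (prior × likelihood):
  M4: 0.07 × 0.09 = 0.0063
  M6: 0.11 × 0.008 = 0.00088
  M1: 0.82 × 0.03 = 0.0246
P(oversize) = 0.0063 + 0.00088 + 0.0246 = 0.03178 → 0.032.

0.032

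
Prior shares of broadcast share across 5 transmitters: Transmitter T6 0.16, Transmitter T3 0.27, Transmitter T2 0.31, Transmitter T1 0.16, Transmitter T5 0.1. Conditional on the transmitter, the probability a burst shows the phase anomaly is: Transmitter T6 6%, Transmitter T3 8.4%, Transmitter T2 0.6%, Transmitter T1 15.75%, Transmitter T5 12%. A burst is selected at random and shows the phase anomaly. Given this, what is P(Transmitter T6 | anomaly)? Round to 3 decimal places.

0.135

Prior × likelihood for each hypothesis:
  Transmitter T6: 0.16 × 0.06 = 0.0096
  Transmitter T3: 0.27 × 0.084 = 0.02268
  Transmitter T2: 0.31 × 0.006 = 0.00186
  Transmitter T1: 0.16 × 0.1575 = 0.0252
  Transmitter T5: 0.1 × 0.12 = 0.012
Sum = 0.07134.
P(Transmitter T6 | evidence) = 0.0096 / 0.07134 ≈ 0.135.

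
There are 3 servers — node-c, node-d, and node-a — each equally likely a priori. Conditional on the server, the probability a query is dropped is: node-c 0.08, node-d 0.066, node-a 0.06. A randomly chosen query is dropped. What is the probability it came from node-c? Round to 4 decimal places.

0.3883

With a uniform prior (1/3 each), posterior ∝ likelihood:
  node-c: 0.08
  node-d: 0.066
  node-a: 0.06
Sum = 0.206.
P(node-c | evidence) = 0.08 / 0.206 ≈ 0.3883.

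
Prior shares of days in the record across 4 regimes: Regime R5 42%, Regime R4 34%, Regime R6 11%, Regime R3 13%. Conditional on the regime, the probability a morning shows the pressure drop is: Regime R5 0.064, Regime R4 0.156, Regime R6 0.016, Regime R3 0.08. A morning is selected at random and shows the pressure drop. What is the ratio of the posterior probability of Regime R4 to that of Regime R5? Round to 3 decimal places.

By Bayes' rule, posterior ∝ prior × likelihood:
  Regime R5: 0.42 × 0.064 = 0.02688
  Regime R4: 0.34 × 0.156 = 0.05304
  Regime R6: 0.11 × 0.016 = 0.00176
  Regime R3: 0.13 × 0.08 = 0.0104
Total = 0.09208.
The ratio is 0.05304 / 0.02688 (the normalizer cancels) = 1.973.

1.973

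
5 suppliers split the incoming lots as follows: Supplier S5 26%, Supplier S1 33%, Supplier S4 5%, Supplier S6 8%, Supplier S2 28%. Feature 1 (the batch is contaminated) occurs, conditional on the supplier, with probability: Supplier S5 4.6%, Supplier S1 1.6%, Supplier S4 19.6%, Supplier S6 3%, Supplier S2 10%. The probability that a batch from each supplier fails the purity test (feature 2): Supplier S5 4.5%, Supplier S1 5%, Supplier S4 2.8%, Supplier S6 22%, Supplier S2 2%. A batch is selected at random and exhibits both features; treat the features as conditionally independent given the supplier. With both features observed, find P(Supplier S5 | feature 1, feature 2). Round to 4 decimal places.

Compute prior × likelihood for every hypothesis:
  Supplier S5: 0.26 × 0.046 × 0.045 = 0.0005382
  Supplier S1: 0.33 × 0.016 × 0.05 = 0.000264
  Supplier S4: 0.05 × 0.196 × 0.028 = 0.0002744
  Supplier S6: 0.08 × 0.03 × 0.22 = 0.000528
  Supplier S2: 0.28 × 0.1 × 0.02 = 0.00056
Sum = 0.0021646.
P(Supplier S5 | evidence) = 0.0005382 / 0.0021646 ≈ 0.2486.

0.2486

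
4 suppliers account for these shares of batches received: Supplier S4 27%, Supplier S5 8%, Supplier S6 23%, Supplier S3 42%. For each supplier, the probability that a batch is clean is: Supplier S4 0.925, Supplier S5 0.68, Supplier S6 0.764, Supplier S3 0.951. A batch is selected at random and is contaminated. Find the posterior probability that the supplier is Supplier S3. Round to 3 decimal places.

Taking complements, P(contaminated | each) = Supplier S4 0.075, Supplier S5 0.32, Supplier S6 0.236, Supplier S3 0.049.
Compute prior × likelihood for every hypothesis:
  Supplier S4: 0.27 × 0.075 = 0.02025
  Supplier S5: 0.08 × 0.32 = 0.0256
  Supplier S6: 0.23 × 0.236 = 0.05428
  Supplier S3: 0.42 × 0.049 = 0.02058
Total = 0.12071.
P(Supplier S3 | evidence) = 0.02058 / 0.12071 ≈ 0.170.

0.170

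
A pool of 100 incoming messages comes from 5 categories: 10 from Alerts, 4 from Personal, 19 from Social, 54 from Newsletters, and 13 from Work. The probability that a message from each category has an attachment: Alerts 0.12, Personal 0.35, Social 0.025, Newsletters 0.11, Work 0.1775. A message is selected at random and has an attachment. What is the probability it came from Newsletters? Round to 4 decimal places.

0.5246

Prior × likelihood for each hypothesis:
  Alerts: 0.1 × 0.12 = 0.012
  Personal: 0.04 × 0.35 = 0.014
  Social: 0.19 × 0.025 = 0.00475
  Newsletters: 0.54 × 0.11 = 0.0594
  Work: 0.13 × 0.1775 = 0.023075
Normalizing constant = 0.113225.
P(Newsletters | evidence) = 0.0594 / 0.113225 ≈ 0.5246.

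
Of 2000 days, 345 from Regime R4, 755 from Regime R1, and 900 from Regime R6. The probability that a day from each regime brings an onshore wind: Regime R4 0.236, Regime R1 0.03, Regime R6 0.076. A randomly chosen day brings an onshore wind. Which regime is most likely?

Regime R4

Compute prior × likelihood for every hypothesis:
  Regime R4: 0.1725 × 0.236 = 0.04071
  Regime R1: 0.3775 × 0.03 = 0.011325
  Regime R6: 0.45 × 0.076 = 0.0342
Total = 0.086235.
Largest term belongs to Regime R4, so Regime R4 is most probable.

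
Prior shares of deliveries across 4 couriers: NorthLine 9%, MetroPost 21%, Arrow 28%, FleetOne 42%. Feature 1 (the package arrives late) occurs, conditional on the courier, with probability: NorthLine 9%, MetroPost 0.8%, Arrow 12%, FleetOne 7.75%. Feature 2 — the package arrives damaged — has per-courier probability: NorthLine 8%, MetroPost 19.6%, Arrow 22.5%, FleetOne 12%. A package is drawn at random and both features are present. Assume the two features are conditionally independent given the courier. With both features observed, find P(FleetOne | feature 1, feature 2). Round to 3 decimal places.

Compute prior × likelihood for every hypothesis:
  NorthLine: 0.09 × 0.09 × 0.08 = 0.000648
  MetroPost: 0.21 × 0.008 × 0.196 = 0.00032928
  Arrow: 0.28 × 0.12 × 0.225 = 0.00756
  FleetOne: 0.42 × 0.0775 × 0.12 = 0.003906
Total = 0.01244328.
P(FleetOne | evidence) = 0.003906 / 0.01244328 ≈ 0.314.

0.314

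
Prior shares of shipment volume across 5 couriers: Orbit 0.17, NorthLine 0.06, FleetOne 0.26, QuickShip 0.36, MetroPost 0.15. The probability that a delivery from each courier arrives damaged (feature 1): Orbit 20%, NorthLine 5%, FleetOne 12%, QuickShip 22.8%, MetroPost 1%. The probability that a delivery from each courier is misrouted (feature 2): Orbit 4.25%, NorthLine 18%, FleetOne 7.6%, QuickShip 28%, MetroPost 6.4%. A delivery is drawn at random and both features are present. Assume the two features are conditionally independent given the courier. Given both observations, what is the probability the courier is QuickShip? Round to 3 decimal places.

0.838

Prior × likelihood for each hypothesis:
  Orbit: 0.17 × 0.2 × 0.0425 = 0.001445
  NorthLine: 0.06 × 0.05 × 0.18 = 0.00054
  FleetOne: 0.26 × 0.12 × 0.076 = 0.0023712
  QuickShip: 0.36 × 0.228 × 0.28 = 0.0229824
  MetroPost: 0.15 × 0.01 × 0.064 = 0.000096
Total = 0.0274346.
P(QuickShip | evidence) = 0.0229824 / 0.0274346 ≈ 0.838.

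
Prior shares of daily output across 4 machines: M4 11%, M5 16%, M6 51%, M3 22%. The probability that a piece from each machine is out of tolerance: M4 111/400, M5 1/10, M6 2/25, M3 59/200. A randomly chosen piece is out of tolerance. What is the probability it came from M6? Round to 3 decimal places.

0.268

Prior × likelihood for each hypothesis:
  M4: 0.11 × 0.2775 = 0.030525
  M5: 0.16 × 0.1 = 0.016
  M6: 0.51 × 0.08 = 0.0408
  M3: 0.22 × 0.295 = 0.0649
Sum = 0.152225.
P(M6 | evidence) = 0.0408 / 0.152225 ≈ 0.268.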